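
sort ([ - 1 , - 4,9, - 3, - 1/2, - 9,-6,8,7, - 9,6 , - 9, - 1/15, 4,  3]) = [ - 9, - 9, - 9, - 6, - 4, - 3, - 1, - 1/2, - 1/15,3,4,6,7,8 , 9] 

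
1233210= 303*4070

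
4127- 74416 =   -  70289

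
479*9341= 4474339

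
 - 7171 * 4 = -28684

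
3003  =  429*7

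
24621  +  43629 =68250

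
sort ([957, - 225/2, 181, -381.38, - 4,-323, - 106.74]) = [-381.38, - 323, - 225/2, - 106.74, - 4, 181,957]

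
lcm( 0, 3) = 0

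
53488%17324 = 1516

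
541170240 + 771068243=1312238483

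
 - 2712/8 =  - 339 = - 339.00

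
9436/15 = 629 + 1/15 = 629.07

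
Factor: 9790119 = 3^3  *71^1*5107^1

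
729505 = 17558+711947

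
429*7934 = 3403686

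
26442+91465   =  117907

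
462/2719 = 462/2719=0.17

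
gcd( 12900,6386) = 2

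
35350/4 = 17675/2 = 8837.50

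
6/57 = 2/19 = 0.11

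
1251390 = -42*( - 29795)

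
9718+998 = 10716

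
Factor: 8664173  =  7^1*1237739^1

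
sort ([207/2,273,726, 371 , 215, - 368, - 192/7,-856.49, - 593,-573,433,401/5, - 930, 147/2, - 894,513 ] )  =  [ - 930, - 894, - 856.49 ,-593,-573, - 368,-192/7,147/2 , 401/5, 207/2,215,273, 371,433, 513,  726] 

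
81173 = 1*81173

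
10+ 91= 101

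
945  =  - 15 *( - 63)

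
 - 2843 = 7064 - 9907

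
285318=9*31702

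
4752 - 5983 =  - 1231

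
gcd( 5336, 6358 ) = 2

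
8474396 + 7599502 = 16073898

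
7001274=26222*267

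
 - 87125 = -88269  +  1144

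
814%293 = 228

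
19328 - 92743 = -73415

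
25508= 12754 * 2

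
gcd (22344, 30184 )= 392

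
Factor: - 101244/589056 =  - 2^( - 6) * 11^1=   - 11/64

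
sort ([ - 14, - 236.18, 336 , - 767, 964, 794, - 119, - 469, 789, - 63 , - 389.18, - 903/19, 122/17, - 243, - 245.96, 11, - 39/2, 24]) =[ - 767, - 469,- 389.18,  -  245.96, - 243, - 236.18,-119, -63, - 903/19, - 39/2, - 14, 122/17,11, 24, 336, 789, 794,964 ]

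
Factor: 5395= 5^1*13^1*83^1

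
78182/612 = 127 + 229/306 = 127.75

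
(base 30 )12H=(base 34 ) SP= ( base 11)809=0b1111010001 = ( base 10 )977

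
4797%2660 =2137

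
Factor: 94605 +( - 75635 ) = 2^1*5^1*7^1*271^1= 18970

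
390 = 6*65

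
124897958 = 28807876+96090082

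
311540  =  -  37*( -8420 )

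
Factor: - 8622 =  - 2^1*3^2* 479^1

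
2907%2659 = 248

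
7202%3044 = 1114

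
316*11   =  3476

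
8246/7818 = 1 + 214/3909 =1.05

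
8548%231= 1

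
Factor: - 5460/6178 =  - 2730/3089 = - 2^1*3^1 *5^1*7^1*13^1*3089^( - 1)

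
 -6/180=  - 1 + 29/30 = - 0.03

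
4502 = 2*2251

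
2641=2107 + 534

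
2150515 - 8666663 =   -  6516148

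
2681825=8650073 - 5968248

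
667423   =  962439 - 295016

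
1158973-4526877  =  -3367904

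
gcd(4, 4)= 4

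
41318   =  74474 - 33156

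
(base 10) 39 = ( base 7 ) 54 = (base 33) 16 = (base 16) 27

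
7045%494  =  129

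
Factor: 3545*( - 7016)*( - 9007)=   2^3 * 5^1*709^1*877^1 * 9007^1 = 224019582040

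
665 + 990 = 1655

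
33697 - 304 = 33393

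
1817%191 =98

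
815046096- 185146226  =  629899870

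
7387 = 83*89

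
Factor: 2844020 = 2^2*5^1 * 43^1 * 3307^1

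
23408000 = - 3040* (- 7700)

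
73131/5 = 14626 + 1/5 = 14626.20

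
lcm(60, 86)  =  2580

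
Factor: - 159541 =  - 159541^1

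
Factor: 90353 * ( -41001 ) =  - 3^1*79^1 * 173^1*90353^1  =  - 3704563353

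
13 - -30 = 43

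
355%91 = 82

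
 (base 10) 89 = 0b1011001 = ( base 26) 3B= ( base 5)324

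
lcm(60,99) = 1980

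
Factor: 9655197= 3^1*3218399^1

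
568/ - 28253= - 1+27685/28253 = - 0.02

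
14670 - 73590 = - 58920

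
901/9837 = 901/9837=0.09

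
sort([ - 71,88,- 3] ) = [ - 71, - 3,88 ]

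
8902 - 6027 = 2875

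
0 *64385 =0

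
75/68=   75/68 = 1.10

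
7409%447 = 257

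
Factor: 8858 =2^1*43^1*103^1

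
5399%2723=2676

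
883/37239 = 883/37239 = 0.02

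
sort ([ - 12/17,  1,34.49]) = [  -  12/17,  1, 34.49 ] 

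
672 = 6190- 5518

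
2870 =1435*2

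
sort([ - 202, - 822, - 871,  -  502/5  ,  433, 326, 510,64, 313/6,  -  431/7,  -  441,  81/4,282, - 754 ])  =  [ -871, - 822, - 754, - 441, - 202, - 502/5,-431/7, 81/4  ,  313/6, 64, 282,  326,433, 510]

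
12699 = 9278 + 3421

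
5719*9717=55571523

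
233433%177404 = 56029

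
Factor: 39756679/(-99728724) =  - 2^(-2) * 3^ (  -  1)*607^1*2347^(-1 ) * 3541^(  -  1) * 65497^1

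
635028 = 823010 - 187982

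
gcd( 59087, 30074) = 1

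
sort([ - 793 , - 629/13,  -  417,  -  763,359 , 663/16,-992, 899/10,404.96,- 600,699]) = [ - 992, - 793, - 763, - 600, - 417, - 629/13,663/16,899/10,359,404.96,699] 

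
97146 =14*6939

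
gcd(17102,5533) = 503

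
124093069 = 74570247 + 49522822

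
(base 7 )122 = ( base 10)65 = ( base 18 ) 3b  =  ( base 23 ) 2J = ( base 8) 101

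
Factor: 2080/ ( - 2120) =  - 2^2*13^1*53^( - 1) = - 52/53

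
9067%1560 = 1267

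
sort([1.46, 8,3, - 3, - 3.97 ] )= [ - 3.97, - 3,1.46 , 3,8] 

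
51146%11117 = 6678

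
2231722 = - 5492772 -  - 7724494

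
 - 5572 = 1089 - 6661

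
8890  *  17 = 151130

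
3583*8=28664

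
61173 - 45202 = 15971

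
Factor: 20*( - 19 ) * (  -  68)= 2^4*5^1*17^1*19^1  =  25840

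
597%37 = 5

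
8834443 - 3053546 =5780897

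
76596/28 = 19149/7 =2735.57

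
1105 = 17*65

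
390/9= 130/3=43.33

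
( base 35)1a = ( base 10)45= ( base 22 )21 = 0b101101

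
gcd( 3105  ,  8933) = 1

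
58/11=58/11 = 5.27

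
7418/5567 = 1 + 1851/5567=1.33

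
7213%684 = 373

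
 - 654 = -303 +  - 351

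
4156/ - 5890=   -  2078/2945 = - 0.71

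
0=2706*0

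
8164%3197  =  1770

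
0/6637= 0= 0.00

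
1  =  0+1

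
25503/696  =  36+149/232=36.64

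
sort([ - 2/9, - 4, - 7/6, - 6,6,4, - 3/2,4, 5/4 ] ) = [ - 6,- 4, - 3/2,-7/6, - 2/9,5/4, 4 , 4,6 ]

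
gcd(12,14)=2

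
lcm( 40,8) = 40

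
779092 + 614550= 1393642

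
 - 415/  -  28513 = 415/28513 = 0.01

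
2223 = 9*247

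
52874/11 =52874/11= 4806.73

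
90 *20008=1800720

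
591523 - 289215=302308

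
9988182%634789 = 466347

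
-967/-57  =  967/57 = 16.96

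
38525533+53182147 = 91707680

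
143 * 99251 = 14192893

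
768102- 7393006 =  - 6624904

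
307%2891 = 307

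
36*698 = 25128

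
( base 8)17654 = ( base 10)8108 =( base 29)9ih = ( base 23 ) f7c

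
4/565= 4/565 = 0.01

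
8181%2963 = 2255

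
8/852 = 2/213 = 0.01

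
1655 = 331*5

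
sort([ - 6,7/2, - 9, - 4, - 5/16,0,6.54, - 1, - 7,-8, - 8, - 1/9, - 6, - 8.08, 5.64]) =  [ - 9,-8.08, - 8, - 8,- 7, - 6, - 6, - 4 , - 1 , - 5/16,  -  1/9, 0,7/2,5.64,6.54 ]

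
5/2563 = 5/2563 = 0.00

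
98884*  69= 6822996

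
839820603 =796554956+43265647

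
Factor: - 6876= -2^2*3^2*191^1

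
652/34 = 19+3/17 = 19.18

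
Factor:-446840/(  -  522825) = 89368/104565 = 2^3*3^( - 1)* 5^ ( - 1)*6971^( - 1 )*11171^1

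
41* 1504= 61664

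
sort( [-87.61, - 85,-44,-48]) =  [-87.61, - 85, - 48,-44 ] 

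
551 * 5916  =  3259716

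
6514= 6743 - 229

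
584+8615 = 9199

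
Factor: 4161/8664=2^(-3)*19^( - 1)*73^1 = 73/152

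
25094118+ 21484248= 46578366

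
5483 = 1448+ 4035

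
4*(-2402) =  - 9608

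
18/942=3/157 = 0.02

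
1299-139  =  1160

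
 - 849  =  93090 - 93939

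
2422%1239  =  1183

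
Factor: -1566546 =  - 2^1 *3^1 *157^1 *1663^1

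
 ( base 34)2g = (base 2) 1010100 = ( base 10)84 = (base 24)3c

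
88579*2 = 177158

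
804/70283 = 12/1049 = 0.01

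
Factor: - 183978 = -2^1*3^3*3407^1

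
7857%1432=697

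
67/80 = 67/80 =0.84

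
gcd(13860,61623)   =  9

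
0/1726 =0=0.00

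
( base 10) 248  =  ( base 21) bh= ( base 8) 370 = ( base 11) 206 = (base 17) ea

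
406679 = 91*4469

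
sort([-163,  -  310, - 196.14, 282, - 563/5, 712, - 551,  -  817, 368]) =[-817, - 551,-310, - 196.14, - 163, - 563/5,  282,368 , 712 ] 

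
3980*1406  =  5595880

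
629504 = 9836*64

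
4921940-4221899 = 700041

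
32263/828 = 32263/828 = 38.96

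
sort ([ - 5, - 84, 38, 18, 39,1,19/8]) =[ - 84, - 5,1,19/8,18 , 38, 39]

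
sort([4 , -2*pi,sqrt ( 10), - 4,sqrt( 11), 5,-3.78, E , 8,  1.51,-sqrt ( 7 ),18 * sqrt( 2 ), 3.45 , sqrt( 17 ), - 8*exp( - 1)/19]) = [ - 2 * pi, - 4, -3.78 ,- sqrt(7 ), - 8*exp (-1)/19,1.51, E, sqrt( 10), sqrt( 11 ), 3.45,  4, sqrt( 17 ) , 5,8, 18*sqrt(2) ]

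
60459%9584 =2955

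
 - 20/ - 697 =20/697 = 0.03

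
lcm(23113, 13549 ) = 392921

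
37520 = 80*469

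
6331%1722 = 1165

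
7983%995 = 23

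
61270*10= 612700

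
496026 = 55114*9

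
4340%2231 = 2109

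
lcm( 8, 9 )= 72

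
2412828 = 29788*81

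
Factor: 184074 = 2^1*3^1*11^1*2789^1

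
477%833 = 477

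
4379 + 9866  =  14245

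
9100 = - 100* ( - 91 ) 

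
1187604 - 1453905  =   - 266301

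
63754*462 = 29454348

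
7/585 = 7/585 = 0.01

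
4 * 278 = 1112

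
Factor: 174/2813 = 2^1 * 3^1*97^ (-1) =6/97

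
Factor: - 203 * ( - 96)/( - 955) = - 19488/955 = - 2^5*3^1*5^( - 1) * 7^1* 29^1*191^( - 1) 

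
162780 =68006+94774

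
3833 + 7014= 10847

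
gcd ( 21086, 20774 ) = 26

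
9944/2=4972 = 4972.00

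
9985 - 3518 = 6467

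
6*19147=114882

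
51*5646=287946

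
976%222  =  88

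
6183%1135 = 508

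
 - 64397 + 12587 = -51810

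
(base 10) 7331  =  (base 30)84b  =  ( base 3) 101001112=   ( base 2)1110010100011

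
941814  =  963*978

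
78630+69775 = 148405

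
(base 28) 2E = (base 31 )28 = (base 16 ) 46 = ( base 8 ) 106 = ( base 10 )70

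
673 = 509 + 164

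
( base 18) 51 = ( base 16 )5B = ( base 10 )91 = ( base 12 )77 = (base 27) 3A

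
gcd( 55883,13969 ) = 1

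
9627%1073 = 1043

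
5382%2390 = 602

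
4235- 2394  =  1841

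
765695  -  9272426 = -8506731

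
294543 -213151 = 81392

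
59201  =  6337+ 52864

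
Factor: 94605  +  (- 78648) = 15957 = 3^4* 197^1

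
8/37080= 1/4635=0.00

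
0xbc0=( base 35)2fx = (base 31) 341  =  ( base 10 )3008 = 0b101111000000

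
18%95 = 18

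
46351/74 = 626+ 27/74 = 626.36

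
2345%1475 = 870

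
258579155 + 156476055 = 415055210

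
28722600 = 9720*2955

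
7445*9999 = 74442555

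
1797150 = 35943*50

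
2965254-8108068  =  -5142814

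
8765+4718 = 13483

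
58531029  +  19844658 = 78375687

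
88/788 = 22/197 = 0.11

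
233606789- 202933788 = 30673001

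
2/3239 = 2/3239 = 0.00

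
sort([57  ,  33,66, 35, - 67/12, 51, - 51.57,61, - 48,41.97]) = [ - 51.57 , - 48, - 67/12,  33 , 35,41.97, 51, 57,61 , 66]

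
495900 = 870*570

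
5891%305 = 96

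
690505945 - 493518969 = 196986976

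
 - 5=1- 6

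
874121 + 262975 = 1137096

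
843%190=83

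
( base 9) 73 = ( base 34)1w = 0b1000010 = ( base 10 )66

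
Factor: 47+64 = 3^1*37^1 = 111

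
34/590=17/295 =0.06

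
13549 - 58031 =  - 44482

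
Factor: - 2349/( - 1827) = 3^2*7^( - 1) = 9/7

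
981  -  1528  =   - 547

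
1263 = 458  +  805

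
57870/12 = 9645/2  =  4822.50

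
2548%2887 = 2548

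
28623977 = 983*29119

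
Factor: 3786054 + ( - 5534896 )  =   - 1748842= - 2^1*37^1*23633^1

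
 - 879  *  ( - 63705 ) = 55996695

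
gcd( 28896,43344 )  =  14448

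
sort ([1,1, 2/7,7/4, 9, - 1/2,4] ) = [ - 1/2,  2/7,1,1,7/4,4,9 ]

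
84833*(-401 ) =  - 34018033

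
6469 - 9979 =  - 3510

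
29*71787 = 2081823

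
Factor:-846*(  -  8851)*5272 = 39476451312  =  2^4* 3^2 *47^1*53^1*167^1*659^1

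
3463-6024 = - 2561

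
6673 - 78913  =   - 72240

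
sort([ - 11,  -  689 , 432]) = [ - 689, - 11, 432 ]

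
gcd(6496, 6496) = 6496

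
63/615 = 21/205 = 0.10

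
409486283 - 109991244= 299495039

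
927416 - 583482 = 343934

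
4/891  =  4/891 = 0.00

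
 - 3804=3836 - 7640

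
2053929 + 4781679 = 6835608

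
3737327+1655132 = 5392459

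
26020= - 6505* (  -  4 ) 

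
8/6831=8/6831 = 0.00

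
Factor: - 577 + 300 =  - 277= -277^1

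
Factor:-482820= - 2^2*3^1* 5^1*13^1*619^1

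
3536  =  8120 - 4584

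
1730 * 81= 140130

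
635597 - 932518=-296921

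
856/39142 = 428/19571 = 0.02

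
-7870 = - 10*787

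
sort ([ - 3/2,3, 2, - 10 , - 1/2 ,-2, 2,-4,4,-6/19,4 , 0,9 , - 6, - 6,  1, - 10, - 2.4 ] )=[ - 10,-10, - 6,- 6, - 4, - 2.4, - 2, - 3/2, - 1/2, - 6/19,0,1, 2, 2,3, 4,4,9 ]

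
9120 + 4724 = 13844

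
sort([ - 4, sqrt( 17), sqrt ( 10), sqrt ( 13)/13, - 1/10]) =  [-4, - 1/10, sqrt( 13 ) /13, sqrt (10),  sqrt( 17)]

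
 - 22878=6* (-3813)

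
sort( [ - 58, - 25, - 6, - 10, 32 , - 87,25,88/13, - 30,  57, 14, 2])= [-87,  -  58, - 30, - 25, - 10, - 6, 2,88/13,  14,25 , 32, 57] 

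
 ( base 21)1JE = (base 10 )854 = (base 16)356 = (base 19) 26I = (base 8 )1526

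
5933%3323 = 2610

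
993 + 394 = 1387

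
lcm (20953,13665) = 314295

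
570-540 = 30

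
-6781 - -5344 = -1437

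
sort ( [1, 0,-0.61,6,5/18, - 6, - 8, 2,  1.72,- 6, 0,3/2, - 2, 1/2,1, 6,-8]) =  [ -8, - 8, - 6, - 6,  -  2, - 0.61,  0,0, 5/18, 1/2, 1, 1,  3/2, 1.72, 2, 6, 6 ] 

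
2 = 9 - 7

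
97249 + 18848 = 116097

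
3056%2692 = 364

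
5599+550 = 6149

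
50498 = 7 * 7214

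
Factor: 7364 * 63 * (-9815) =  -4553492580= - 2^2*3^2 * 5^1*7^2 * 13^1 * 151^1*263^1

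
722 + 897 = 1619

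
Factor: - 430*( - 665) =2^1*5^2*7^1*19^1*43^1 = 285950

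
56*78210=4379760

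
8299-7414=885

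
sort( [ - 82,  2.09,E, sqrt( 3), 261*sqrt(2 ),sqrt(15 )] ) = [ - 82,  sqrt (3 ), 2.09,E , sqrt( 15), 261 * sqrt(2) ] 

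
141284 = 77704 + 63580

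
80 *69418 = 5553440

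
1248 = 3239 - 1991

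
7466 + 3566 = 11032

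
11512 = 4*2878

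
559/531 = 1 + 28/531 = 1.05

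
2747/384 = 2747/384=7.15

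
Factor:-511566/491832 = -2^(-2)*3^( - 4)*337^1 = - 337/324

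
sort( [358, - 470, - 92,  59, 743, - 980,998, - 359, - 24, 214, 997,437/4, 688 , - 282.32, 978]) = [ - 980, - 470, - 359, - 282.32 , - 92, - 24,  59, 437/4,214, 358,  688,  743, 978,997,  998 ]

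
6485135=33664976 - 27179841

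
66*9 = 594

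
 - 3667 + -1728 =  - 5395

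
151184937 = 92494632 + 58690305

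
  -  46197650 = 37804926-84002576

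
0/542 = 0=0.00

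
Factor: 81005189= 19^1 * 4263431^1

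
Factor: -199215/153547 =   -  855/659 = -  3^2*5^1*19^1*659^( - 1) 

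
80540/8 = 10067+1/2 = 10067.50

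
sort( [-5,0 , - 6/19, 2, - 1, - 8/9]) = [ - 5 , - 1 , - 8/9, - 6/19,0,2]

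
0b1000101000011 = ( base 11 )3358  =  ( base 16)1143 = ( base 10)4419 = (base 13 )201c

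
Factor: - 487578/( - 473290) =273/265 = 3^1 * 5^(  -  1 ) * 7^1*13^1 *53^( - 1)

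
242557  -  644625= - 402068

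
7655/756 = 10 + 95/756 = 10.13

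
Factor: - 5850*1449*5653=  - 2^1*3^4*5^2*7^1 * 13^1*23^1*5653^1 = -47918502450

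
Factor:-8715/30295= - 21/73 = - 3^1*7^1*73^( - 1) 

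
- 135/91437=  - 1+30434/30479 = - 0.00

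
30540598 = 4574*6677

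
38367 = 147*261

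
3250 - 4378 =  - 1128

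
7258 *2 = 14516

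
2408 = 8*301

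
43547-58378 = -14831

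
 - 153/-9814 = 153/9814 = 0.02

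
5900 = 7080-1180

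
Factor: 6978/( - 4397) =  - 2^1*3^1 * 1163^1*4397^ ( - 1)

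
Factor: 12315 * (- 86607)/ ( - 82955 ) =213313041/16591= 3^3 * 47^(-1)*353^(-1)* 821^1 * 9623^1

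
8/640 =1/80 = 0.01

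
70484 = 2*35242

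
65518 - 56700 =8818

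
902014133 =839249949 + 62764184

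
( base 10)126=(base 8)176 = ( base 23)5b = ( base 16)7E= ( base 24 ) 56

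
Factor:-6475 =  - 5^2 * 7^1*37^1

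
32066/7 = 4580+6/7 = 4580.86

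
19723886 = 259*76154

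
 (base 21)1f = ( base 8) 44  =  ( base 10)36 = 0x24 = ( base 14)28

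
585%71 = 17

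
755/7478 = 755/7478 = 0.10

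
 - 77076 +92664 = 15588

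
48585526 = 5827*8338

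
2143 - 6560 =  - 4417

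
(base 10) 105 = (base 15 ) 70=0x69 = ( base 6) 253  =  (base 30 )3F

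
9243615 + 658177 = 9901792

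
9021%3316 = 2389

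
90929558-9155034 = 81774524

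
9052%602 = 22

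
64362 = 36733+27629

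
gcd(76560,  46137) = 3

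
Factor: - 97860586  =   - 2^1*59^1*269^1 * 3083^1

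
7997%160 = 157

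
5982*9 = 53838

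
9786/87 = 3262/29  =  112.48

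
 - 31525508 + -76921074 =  - 108446582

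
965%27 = 20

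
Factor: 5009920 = 2^9*5^1*19^1*103^1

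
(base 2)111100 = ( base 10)60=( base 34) 1Q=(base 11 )55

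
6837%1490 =877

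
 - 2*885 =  - 1770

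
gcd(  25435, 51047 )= 1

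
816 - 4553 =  - 3737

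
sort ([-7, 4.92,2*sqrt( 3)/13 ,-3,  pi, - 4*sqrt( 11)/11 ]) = [-7 ,-3,  -  4*sqrt ( 11 ) /11, 2*sqrt( 3) /13, pi  ,  4.92] 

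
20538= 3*6846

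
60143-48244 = 11899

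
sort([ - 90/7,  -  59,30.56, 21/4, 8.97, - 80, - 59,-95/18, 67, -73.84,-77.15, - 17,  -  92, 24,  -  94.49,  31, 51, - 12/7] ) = [  -  94.49,-92,  -  80, - 77.15, - 73.84 ,-59 , - 59, - 17 , - 90/7,-95/18, - 12/7,21/4,8.97, 24, 30.56,31,51,67 ]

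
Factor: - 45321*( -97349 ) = 4411954029=3^1*7^1*13907^1*15107^1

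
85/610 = 17/122 = 0.14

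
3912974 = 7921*494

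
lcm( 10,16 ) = 80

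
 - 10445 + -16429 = -26874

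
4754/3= 1584+ 2/3 = 1584.67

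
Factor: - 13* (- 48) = 2^4*3^1*13^1 = 624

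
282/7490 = 141/3745= 0.04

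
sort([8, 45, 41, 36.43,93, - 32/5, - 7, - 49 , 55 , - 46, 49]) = [ - 49, - 46,-7,  -  32/5, 8 , 36.43, 41,  45,  49, 55, 93]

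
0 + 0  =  0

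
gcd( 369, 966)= 3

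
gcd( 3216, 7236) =804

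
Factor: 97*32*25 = 2^5 * 5^2 * 97^1  =  77600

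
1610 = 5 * 322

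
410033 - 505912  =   - 95879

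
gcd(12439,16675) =1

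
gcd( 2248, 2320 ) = 8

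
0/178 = 0 = 0.00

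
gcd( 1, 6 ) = 1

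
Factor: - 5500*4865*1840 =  - 49233800000 = -  2^6*5^5*7^1 * 11^1*23^1 * 139^1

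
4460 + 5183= 9643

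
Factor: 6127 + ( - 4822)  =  3^2*5^1*29^1  =  1305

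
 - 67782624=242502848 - 310285472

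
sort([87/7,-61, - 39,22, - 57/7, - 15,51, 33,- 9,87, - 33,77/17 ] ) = [ - 61, - 39, - 33, - 15, - 9,-57/7,77/17,87/7,  22,33,51,87]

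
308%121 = 66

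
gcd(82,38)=2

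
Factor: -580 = -2^2*  5^1 * 29^1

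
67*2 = 134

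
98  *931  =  91238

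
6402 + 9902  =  16304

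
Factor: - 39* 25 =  - 3^1*5^2* 13^1 = - 975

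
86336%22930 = 17546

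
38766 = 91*426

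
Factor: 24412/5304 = 359/78 = 2^(  -  1 )*3^( - 1)*13^( - 1)*359^1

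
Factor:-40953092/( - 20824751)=2^2*1009^( - 1 )*2207^1*4639^1 * 20639^( - 1)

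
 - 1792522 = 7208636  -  9001158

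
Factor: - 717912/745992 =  - 767/797 = -  13^1*59^1*797^ ( - 1) 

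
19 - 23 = - 4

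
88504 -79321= 9183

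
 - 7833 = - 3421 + - 4412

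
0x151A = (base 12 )3162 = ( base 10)5402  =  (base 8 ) 12432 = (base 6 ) 41002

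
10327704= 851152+9476552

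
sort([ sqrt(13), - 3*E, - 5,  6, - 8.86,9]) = [-8.86 ,-3*E, - 5,  sqrt(13 ), 6, 9 ] 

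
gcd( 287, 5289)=41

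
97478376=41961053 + 55517323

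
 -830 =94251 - 95081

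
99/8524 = 99/8524 = 0.01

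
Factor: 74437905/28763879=3^1 *5^1*61^( -1)*471539^( - 1 )*4962527^1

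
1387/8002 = 1387/8002=0.17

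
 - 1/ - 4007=1/4007  =  0.00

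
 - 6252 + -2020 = -8272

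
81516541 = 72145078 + 9371463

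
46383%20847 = 4689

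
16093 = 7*2299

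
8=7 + 1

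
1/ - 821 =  - 1/821 = - 0.00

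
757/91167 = 757/91167=0.01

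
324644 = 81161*4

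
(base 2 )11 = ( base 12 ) 3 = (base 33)3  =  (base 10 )3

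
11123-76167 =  - 65044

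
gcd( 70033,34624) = 1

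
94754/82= 1155 + 22/41 = 1155.54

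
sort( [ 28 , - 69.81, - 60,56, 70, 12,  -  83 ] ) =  [ - 83, - 69.81, - 60,  12,28,56,70 ] 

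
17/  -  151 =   -  1+134/151 = - 0.11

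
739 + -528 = 211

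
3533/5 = 706 + 3/5 = 706.60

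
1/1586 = 1/1586 = 0.00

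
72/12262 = 36/6131 = 0.01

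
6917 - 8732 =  - 1815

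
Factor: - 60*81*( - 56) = 2^5*3^5*5^1*7^1 = 272160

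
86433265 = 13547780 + 72885485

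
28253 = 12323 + 15930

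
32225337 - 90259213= - 58033876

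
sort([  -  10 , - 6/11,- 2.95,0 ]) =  [ - 10, - 2.95, - 6/11,0]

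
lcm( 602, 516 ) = 3612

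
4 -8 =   -  4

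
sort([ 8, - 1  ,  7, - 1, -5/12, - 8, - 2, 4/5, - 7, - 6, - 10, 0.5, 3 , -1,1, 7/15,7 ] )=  [ - 10 ,-8,  -  7,-6, - 2, - 1, - 1,  -  1, - 5/12,7/15, 0.5, 4/5, 1, 3, 7, 7  ,  8 ] 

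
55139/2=55139/2= 27569.50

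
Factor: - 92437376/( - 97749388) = 23109344/24437347 = 2^5*11^( - 1) * 17^ ( - 1) * 130681^( - 1)*722167^1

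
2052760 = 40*51319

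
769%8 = 1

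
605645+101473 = 707118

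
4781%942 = 71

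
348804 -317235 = 31569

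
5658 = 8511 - 2853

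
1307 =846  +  461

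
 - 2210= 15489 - 17699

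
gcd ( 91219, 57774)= 1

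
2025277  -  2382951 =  - 357674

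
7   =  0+7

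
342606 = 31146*11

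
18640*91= 1696240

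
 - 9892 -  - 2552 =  - 7340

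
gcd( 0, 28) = 28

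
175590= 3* 58530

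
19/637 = 19/637 = 0.03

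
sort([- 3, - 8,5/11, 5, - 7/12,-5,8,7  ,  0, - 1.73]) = [-8,-5,-3 ,  -  1.73, - 7/12 , 0, 5/11,5, 7 , 8]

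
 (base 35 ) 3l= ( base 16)7e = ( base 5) 1001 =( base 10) 126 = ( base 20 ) 66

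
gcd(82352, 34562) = 2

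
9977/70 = 9977/70 = 142.53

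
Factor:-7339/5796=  - 2^ ( - 2 )*3^( - 2 )*7^( - 1)*23^ ( - 1)*41^1*179^1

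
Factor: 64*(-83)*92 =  - 2^8*23^1 * 83^1=- 488704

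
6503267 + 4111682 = 10614949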